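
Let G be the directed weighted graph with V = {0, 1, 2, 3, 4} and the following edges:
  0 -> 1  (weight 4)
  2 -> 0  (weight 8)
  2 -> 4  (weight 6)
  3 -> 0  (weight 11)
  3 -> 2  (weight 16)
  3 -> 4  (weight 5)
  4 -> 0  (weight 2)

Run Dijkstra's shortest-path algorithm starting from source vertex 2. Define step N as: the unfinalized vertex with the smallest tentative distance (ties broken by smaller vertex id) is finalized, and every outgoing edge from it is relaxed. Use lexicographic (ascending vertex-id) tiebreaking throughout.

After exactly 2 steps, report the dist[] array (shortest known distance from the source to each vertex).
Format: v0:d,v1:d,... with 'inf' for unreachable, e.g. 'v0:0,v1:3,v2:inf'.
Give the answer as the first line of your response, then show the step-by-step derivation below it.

v0:8,v1:inf,v2:0,v3:inf,v4:6

step 1: dist = v0:8,v1:inf,v2:0,v3:inf,v4:6
step 2: dist = v0:8,v1:inf,v2:0,v3:inf,v4:6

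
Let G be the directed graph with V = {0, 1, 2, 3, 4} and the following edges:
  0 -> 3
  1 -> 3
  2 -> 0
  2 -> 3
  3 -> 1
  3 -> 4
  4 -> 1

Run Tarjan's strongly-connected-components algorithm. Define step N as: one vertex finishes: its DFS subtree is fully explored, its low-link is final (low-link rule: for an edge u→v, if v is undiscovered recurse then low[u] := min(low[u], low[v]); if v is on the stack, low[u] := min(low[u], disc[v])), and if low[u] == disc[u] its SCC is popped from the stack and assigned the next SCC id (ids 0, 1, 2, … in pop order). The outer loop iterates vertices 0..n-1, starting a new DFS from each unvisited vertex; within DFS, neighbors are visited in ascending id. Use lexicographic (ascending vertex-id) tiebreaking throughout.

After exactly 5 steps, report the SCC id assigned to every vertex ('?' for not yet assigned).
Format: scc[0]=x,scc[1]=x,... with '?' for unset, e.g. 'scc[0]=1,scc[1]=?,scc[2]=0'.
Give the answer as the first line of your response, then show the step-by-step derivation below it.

scc[0]=1,scc[1]=0,scc[2]=2,scc[3]=0,scc[4]=0

step 1: low=(low[0]=0,low[1]=1,low[2]=?,low[3]=1,low[4]=?); scc=(scc[0]=?,scc[1]=?,scc[2]=?,scc[3]=?,scc[4]=?)
step 2: low=(low[0]=0,low[1]=1,low[2]=?,low[3]=1,low[4]=2); scc=(scc[0]=?,scc[1]=?,scc[2]=?,scc[3]=?,scc[4]=?)
step 3: low=(low[0]=0,low[1]=1,low[2]=?,low[3]=1,low[4]=2); scc=(scc[0]=?,scc[1]=0,scc[2]=?,scc[3]=0,scc[4]=0)
step 4: low=(low[0]=0,low[1]=1,low[2]=?,low[3]=1,low[4]=2); scc=(scc[0]=1,scc[1]=0,scc[2]=?,scc[3]=0,scc[4]=0)
step 5: low=(low[0]=0,low[1]=1,low[2]=4,low[3]=1,low[4]=2); scc=(scc[0]=1,scc[1]=0,scc[2]=2,scc[3]=0,scc[4]=0)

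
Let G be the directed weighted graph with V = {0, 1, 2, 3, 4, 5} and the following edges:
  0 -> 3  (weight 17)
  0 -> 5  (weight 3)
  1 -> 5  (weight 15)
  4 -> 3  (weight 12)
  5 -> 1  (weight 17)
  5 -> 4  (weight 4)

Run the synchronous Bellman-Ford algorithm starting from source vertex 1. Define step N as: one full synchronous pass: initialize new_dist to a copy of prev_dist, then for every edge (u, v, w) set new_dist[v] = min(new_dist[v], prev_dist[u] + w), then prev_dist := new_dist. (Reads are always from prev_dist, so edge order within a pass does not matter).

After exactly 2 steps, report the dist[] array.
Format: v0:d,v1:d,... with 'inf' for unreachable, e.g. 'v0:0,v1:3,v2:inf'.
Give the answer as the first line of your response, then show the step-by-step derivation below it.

v0:inf,v1:0,v2:inf,v3:inf,v4:19,v5:15

step 1: dist = v0:inf,v1:0,v2:inf,v3:inf,v4:inf,v5:15
step 2: dist = v0:inf,v1:0,v2:inf,v3:inf,v4:19,v5:15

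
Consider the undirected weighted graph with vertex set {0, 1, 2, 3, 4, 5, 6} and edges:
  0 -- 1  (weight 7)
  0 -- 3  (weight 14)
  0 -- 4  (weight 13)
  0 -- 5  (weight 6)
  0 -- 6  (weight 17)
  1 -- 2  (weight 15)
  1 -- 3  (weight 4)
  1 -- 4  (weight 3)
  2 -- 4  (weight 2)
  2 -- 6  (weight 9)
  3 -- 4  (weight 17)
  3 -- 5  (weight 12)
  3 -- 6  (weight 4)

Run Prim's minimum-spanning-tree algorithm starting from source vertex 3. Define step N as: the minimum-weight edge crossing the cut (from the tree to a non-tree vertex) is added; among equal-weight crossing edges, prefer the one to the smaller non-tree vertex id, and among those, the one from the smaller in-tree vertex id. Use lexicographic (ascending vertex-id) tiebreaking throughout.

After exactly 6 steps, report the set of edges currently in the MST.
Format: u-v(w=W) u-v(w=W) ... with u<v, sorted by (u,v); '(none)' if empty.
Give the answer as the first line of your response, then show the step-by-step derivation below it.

0-1(w=7) 0-5(w=6) 1-3(w=4) 1-4(w=3) 2-4(w=2) 3-6(w=4)

step 1: add edge 1-3 (w=4); MST = {1-3(w=4)}
step 2: add edge 1-4 (w=3); MST = {1-3(w=4) 1-4(w=3)}
step 3: add edge 2-4 (w=2); MST = {1-3(w=4) 1-4(w=3) 2-4(w=2)}
step 4: add edge 3-6 (w=4); MST = {1-3(w=4) 1-4(w=3) 2-4(w=2) 3-6(w=4)}
step 5: add edge 0-1 (w=7); MST = {0-1(w=7) 1-3(w=4) 1-4(w=3) 2-4(w=2) 3-6(w=4)}
step 6: add edge 0-5 (w=6); MST = {0-1(w=7) 0-5(w=6) 1-3(w=4) 1-4(w=3) 2-4(w=2) 3-6(w=4)}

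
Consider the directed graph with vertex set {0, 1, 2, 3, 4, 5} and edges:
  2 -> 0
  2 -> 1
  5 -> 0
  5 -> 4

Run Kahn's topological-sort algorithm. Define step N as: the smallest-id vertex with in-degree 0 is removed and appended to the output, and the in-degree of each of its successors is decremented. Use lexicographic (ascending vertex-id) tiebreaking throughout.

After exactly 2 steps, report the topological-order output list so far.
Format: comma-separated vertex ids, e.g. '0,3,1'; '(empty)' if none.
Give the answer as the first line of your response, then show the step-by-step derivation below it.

2,1

step 1: output 2; order=[2]; indeg=(1,0,0,0,1,0)
step 2: output 1; order=[2,1]; indeg=(1,0,0,0,1,0)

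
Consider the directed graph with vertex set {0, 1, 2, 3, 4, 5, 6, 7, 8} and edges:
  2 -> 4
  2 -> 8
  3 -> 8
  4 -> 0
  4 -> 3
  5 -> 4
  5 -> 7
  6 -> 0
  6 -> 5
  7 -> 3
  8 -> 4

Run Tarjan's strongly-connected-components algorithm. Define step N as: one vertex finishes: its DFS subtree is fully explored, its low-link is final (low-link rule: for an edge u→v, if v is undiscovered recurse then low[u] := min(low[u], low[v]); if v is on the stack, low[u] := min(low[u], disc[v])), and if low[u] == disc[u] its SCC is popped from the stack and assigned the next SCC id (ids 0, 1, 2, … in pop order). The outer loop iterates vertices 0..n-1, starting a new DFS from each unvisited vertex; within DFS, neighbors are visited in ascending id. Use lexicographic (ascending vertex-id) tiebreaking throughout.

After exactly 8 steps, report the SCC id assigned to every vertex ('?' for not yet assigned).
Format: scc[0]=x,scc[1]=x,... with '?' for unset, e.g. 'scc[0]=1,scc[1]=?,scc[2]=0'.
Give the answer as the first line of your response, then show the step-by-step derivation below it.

scc[0]=0,scc[1]=1,scc[2]=3,scc[3]=2,scc[4]=2,scc[5]=5,scc[6]=?,scc[7]=4,scc[8]=2

step 1: low=(low[0]=0,low[1]=?,low[2]=?,low[3]=?,low[4]=?,low[5]=?,low[6]=?,low[7]=?,low[8]=?); scc=(scc[0]=0,scc[1]=?,scc[2]=?,scc[3]=?,scc[4]=?,scc[5]=?,scc[6]=?,scc[7]=?,scc[8]=?)
step 2: low=(low[0]=0,low[1]=1,low[2]=?,low[3]=?,low[4]=?,low[5]=?,low[6]=?,low[7]=?,low[8]=?); scc=(scc[0]=0,scc[1]=1,scc[2]=?,scc[3]=?,scc[4]=?,scc[5]=?,scc[6]=?,scc[7]=?,scc[8]=?)
step 3: low=(low[0]=0,low[1]=1,low[2]=2,low[3]=4,low[4]=3,low[5]=?,low[6]=?,low[7]=?,low[8]=3); scc=(scc[0]=0,scc[1]=1,scc[2]=?,scc[3]=?,scc[4]=?,scc[5]=?,scc[6]=?,scc[7]=?,scc[8]=?)
step 4: low=(low[0]=0,low[1]=1,low[2]=2,low[3]=3,low[4]=3,low[5]=?,low[6]=?,low[7]=?,low[8]=3); scc=(scc[0]=0,scc[1]=1,scc[2]=?,scc[3]=?,scc[4]=?,scc[5]=?,scc[6]=?,scc[7]=?,scc[8]=?)
step 5: low=(low[0]=0,low[1]=1,low[2]=2,low[3]=3,low[4]=3,low[5]=?,low[6]=?,low[7]=?,low[8]=3); scc=(scc[0]=0,scc[1]=1,scc[2]=?,scc[3]=2,scc[4]=2,scc[5]=?,scc[6]=?,scc[7]=?,scc[8]=2)
step 6: low=(low[0]=0,low[1]=1,low[2]=2,low[3]=3,low[4]=3,low[5]=?,low[6]=?,low[7]=?,low[8]=3); scc=(scc[0]=0,scc[1]=1,scc[2]=3,scc[3]=2,scc[4]=2,scc[5]=?,scc[6]=?,scc[7]=?,scc[8]=2)
step 7: low=(low[0]=0,low[1]=1,low[2]=2,low[3]=3,low[4]=3,low[5]=6,low[6]=?,low[7]=7,low[8]=3); scc=(scc[0]=0,scc[1]=1,scc[2]=3,scc[3]=2,scc[4]=2,scc[5]=?,scc[6]=?,scc[7]=4,scc[8]=2)
step 8: low=(low[0]=0,low[1]=1,low[2]=2,low[3]=3,low[4]=3,low[5]=6,low[6]=?,low[7]=7,low[8]=3); scc=(scc[0]=0,scc[1]=1,scc[2]=3,scc[3]=2,scc[4]=2,scc[5]=5,scc[6]=?,scc[7]=4,scc[8]=2)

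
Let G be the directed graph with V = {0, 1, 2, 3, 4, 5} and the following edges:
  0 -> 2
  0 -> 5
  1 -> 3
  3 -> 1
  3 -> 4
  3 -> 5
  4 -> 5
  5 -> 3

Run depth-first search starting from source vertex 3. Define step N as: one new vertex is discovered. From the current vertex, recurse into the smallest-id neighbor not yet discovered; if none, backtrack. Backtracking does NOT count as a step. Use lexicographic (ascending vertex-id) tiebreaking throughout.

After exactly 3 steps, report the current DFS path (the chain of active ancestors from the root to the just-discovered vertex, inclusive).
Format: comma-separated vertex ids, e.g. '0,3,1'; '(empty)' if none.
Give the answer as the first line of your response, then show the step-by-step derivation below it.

3,4

step 1: discover 3; path=3; order=3
step 2: discover 1; path=3>1; order=3,1
step 3: discover 4; path=3>4; order=3,1,4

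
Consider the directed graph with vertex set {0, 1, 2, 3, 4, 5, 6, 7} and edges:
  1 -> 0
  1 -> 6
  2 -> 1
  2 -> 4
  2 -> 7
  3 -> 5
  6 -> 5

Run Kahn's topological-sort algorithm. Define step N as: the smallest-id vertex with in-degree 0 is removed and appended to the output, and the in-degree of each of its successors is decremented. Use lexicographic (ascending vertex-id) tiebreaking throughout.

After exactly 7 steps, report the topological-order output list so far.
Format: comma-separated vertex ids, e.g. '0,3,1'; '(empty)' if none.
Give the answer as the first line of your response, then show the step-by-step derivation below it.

2,1,0,3,4,6,5

step 1: output 2; order=[2]; indeg=(1,0,0,0,0,2,1,0)
step 2: output 1; order=[2,1]; indeg=(0,0,0,0,0,2,0,0)
step 3: output 0; order=[2,1,0]; indeg=(0,0,0,0,0,2,0,0)
step 4: output 3; order=[2,1,0,3]; indeg=(0,0,0,0,0,1,0,0)
step 5: output 4; order=[2,1,0,3,4]; indeg=(0,0,0,0,0,1,0,0)
step 6: output 6; order=[2,1,0,3,4,6]; indeg=(0,0,0,0,0,0,0,0)
step 7: output 5; order=[2,1,0,3,4,6,5]; indeg=(0,0,0,0,0,0,0,0)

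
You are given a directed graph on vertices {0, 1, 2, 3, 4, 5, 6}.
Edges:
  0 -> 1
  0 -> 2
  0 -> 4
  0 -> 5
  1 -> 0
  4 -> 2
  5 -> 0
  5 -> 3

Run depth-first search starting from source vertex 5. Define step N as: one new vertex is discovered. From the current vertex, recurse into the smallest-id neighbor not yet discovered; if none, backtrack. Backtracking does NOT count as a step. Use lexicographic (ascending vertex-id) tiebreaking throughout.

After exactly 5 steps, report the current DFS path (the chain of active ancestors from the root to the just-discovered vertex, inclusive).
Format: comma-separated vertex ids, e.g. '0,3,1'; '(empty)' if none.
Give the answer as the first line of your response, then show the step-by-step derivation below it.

5,0,4

step 1: discover 5; path=5; order=5
step 2: discover 0; path=5>0; order=5,0
step 3: discover 1; path=5>0>1; order=5,0,1
step 4: discover 2; path=5>0>2; order=5,0,1,2
step 5: discover 4; path=5>0>4; order=5,0,1,2,4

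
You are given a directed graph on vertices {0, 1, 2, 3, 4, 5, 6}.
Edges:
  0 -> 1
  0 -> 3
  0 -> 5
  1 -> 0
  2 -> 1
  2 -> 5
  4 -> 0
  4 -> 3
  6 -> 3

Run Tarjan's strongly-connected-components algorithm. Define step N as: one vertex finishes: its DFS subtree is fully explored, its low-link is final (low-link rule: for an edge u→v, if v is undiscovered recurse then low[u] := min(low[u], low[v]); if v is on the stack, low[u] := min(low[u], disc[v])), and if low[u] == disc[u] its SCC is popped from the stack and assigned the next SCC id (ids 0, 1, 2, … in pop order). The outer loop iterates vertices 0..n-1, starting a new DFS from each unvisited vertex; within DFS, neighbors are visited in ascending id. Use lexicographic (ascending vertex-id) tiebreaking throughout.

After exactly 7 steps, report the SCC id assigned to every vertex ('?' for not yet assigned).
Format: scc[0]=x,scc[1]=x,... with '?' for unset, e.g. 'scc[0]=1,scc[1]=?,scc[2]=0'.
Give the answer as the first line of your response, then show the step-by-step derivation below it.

scc[0]=2,scc[1]=2,scc[2]=3,scc[3]=0,scc[4]=4,scc[5]=1,scc[6]=5

step 1: low=(low[0]=0,low[1]=0,low[2]=?,low[3]=?,low[4]=?,low[5]=?,low[6]=?); scc=(scc[0]=?,scc[1]=?,scc[2]=?,scc[3]=?,scc[4]=?,scc[5]=?,scc[6]=?)
step 2: low=(low[0]=0,low[1]=0,low[2]=?,low[3]=2,low[4]=?,low[5]=?,low[6]=?); scc=(scc[0]=?,scc[1]=?,scc[2]=?,scc[3]=0,scc[4]=?,scc[5]=?,scc[6]=?)
step 3: low=(low[0]=0,low[1]=0,low[2]=?,low[3]=2,low[4]=?,low[5]=3,low[6]=?); scc=(scc[0]=?,scc[1]=?,scc[2]=?,scc[3]=0,scc[4]=?,scc[5]=1,scc[6]=?)
step 4: low=(low[0]=0,low[1]=0,low[2]=?,low[3]=2,low[4]=?,low[5]=3,low[6]=?); scc=(scc[0]=2,scc[1]=2,scc[2]=?,scc[3]=0,scc[4]=?,scc[5]=1,scc[6]=?)
step 5: low=(low[0]=0,low[1]=0,low[2]=4,low[3]=2,low[4]=?,low[5]=3,low[6]=?); scc=(scc[0]=2,scc[1]=2,scc[2]=3,scc[3]=0,scc[4]=?,scc[5]=1,scc[6]=?)
step 6: low=(low[0]=0,low[1]=0,low[2]=4,low[3]=2,low[4]=5,low[5]=3,low[6]=?); scc=(scc[0]=2,scc[1]=2,scc[2]=3,scc[3]=0,scc[4]=4,scc[5]=1,scc[6]=?)
step 7: low=(low[0]=0,low[1]=0,low[2]=4,low[3]=2,low[4]=5,low[5]=3,low[6]=6); scc=(scc[0]=2,scc[1]=2,scc[2]=3,scc[3]=0,scc[4]=4,scc[5]=1,scc[6]=5)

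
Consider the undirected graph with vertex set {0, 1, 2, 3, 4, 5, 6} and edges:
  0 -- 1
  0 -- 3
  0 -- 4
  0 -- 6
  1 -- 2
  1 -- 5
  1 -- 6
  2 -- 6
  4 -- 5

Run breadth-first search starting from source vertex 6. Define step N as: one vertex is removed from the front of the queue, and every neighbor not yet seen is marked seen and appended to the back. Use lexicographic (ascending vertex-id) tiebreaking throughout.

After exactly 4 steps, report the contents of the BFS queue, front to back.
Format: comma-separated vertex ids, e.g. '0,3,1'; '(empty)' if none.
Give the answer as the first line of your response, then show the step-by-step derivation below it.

3,4,5

step 1: dequeue 6; queue=[0,1,2]; order=6
step 2: dequeue 0; queue=[1,2,3,4]; order=6,0
step 3: dequeue 1; queue=[2,3,4,5]; order=6,0,1
step 4: dequeue 2; queue=[3,4,5]; order=6,0,1,2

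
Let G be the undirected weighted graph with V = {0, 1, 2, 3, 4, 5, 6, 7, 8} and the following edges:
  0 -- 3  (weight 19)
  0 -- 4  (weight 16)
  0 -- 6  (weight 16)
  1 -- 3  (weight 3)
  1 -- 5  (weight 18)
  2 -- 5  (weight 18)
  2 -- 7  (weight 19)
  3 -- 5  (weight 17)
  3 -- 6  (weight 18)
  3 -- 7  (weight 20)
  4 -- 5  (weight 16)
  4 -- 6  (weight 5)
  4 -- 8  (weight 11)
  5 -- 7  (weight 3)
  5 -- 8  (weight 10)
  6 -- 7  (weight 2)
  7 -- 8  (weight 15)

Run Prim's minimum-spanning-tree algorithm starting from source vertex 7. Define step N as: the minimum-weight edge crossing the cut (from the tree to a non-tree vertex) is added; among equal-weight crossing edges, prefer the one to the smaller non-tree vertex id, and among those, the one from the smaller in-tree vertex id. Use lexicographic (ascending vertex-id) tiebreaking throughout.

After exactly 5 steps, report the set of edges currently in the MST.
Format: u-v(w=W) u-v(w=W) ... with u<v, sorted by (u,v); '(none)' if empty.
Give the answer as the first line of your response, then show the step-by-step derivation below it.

0-4(w=16) 4-6(w=5) 5-7(w=3) 5-8(w=10) 6-7(w=2)

step 1: add edge 6-7 (w=2); MST = {6-7(w=2)}
step 2: add edge 5-7 (w=3); MST = {5-7(w=3) 6-7(w=2)}
step 3: add edge 4-6 (w=5); MST = {4-6(w=5) 5-7(w=3) 6-7(w=2)}
step 4: add edge 5-8 (w=10); MST = {4-6(w=5) 5-7(w=3) 5-8(w=10) 6-7(w=2)}
step 5: add edge 0-4 (w=16); MST = {0-4(w=16) 4-6(w=5) 5-7(w=3) 5-8(w=10) 6-7(w=2)}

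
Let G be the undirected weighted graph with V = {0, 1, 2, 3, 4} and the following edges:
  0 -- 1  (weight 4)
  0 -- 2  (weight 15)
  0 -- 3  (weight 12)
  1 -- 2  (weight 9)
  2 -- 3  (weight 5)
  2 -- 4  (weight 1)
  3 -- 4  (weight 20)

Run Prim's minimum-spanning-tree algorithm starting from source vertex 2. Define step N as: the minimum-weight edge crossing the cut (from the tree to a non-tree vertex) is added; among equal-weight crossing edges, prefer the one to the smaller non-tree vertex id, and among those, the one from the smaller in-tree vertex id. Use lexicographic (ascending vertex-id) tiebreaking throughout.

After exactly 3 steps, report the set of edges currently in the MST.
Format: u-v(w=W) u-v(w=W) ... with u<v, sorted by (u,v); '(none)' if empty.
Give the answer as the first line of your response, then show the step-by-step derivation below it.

1-2(w=9) 2-3(w=5) 2-4(w=1)

step 1: add edge 2-4 (w=1); MST = {2-4(w=1)}
step 2: add edge 2-3 (w=5); MST = {2-3(w=5) 2-4(w=1)}
step 3: add edge 1-2 (w=9); MST = {1-2(w=9) 2-3(w=5) 2-4(w=1)}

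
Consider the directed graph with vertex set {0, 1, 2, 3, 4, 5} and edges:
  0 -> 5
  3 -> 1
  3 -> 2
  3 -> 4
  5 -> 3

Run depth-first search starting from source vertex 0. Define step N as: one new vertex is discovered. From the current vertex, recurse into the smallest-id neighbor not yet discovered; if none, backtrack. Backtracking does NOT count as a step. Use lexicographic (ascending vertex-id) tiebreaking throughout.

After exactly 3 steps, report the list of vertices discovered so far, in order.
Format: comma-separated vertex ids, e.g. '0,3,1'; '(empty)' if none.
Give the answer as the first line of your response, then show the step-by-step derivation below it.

0,5,3

step 1: discover 0; path=0; order=0
step 2: discover 5; path=0>5; order=0,5
step 3: discover 3; path=0>5>3; order=0,5,3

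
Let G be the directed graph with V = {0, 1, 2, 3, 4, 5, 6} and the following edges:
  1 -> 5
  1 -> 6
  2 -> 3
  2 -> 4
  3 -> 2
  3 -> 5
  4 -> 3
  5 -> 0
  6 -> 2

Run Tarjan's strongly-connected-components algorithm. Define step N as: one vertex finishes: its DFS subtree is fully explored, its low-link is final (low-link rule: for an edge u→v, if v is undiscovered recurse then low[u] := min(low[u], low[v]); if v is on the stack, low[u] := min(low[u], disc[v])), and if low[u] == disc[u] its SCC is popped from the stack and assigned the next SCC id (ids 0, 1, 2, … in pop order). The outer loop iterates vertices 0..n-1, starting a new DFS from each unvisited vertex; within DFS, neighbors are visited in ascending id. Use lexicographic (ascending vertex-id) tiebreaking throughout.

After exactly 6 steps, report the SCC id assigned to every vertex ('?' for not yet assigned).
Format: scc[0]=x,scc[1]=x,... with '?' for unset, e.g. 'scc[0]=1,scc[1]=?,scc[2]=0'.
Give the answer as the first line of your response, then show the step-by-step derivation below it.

scc[0]=0,scc[1]=?,scc[2]=2,scc[3]=2,scc[4]=2,scc[5]=1,scc[6]=3

step 1: low=(low[0]=0,low[1]=?,low[2]=?,low[3]=?,low[4]=?,low[5]=?,low[6]=?); scc=(scc[0]=0,scc[1]=?,scc[2]=?,scc[3]=?,scc[4]=?,scc[5]=?,scc[6]=?)
step 2: low=(low[0]=0,low[1]=1,low[2]=?,low[3]=?,low[4]=?,low[5]=2,low[6]=?); scc=(scc[0]=0,scc[1]=?,scc[2]=?,scc[3]=?,scc[4]=?,scc[5]=1,scc[6]=?)
step 3: low=(low[0]=0,low[1]=1,low[2]=4,low[3]=4,low[4]=?,low[5]=2,low[6]=3); scc=(scc[0]=0,scc[1]=?,scc[2]=?,scc[3]=?,scc[4]=?,scc[5]=1,scc[6]=?)
step 4: low=(low[0]=0,low[1]=1,low[2]=4,low[3]=4,low[4]=5,low[5]=2,low[6]=3); scc=(scc[0]=0,scc[1]=?,scc[2]=?,scc[3]=?,scc[4]=?,scc[5]=1,scc[6]=?)
step 5: low=(low[0]=0,low[1]=1,low[2]=4,low[3]=4,low[4]=5,low[5]=2,low[6]=3); scc=(scc[0]=0,scc[1]=?,scc[2]=2,scc[3]=2,scc[4]=2,scc[5]=1,scc[6]=?)
step 6: low=(low[0]=0,low[1]=1,low[2]=4,low[3]=4,low[4]=5,low[5]=2,low[6]=3); scc=(scc[0]=0,scc[1]=?,scc[2]=2,scc[3]=2,scc[4]=2,scc[5]=1,scc[6]=3)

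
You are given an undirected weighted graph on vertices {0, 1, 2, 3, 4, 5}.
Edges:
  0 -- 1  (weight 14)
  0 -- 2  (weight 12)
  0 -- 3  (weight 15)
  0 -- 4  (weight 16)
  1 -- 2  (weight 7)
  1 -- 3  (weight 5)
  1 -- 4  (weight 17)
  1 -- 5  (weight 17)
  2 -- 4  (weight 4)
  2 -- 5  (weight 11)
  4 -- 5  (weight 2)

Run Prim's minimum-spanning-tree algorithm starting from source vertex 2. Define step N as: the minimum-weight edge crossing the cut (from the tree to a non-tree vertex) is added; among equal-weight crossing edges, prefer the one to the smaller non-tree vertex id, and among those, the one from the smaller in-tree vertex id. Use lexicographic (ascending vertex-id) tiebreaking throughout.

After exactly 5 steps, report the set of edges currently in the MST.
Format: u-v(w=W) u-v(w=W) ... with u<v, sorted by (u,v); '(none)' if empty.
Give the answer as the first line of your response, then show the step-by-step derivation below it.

0-2(w=12) 1-2(w=7) 1-3(w=5) 2-4(w=4) 4-5(w=2)

step 1: add edge 2-4 (w=4); MST = {2-4(w=4)}
step 2: add edge 4-5 (w=2); MST = {2-4(w=4) 4-5(w=2)}
step 3: add edge 1-2 (w=7); MST = {1-2(w=7) 2-4(w=4) 4-5(w=2)}
step 4: add edge 1-3 (w=5); MST = {1-2(w=7) 1-3(w=5) 2-4(w=4) 4-5(w=2)}
step 5: add edge 0-2 (w=12); MST = {0-2(w=12) 1-2(w=7) 1-3(w=5) 2-4(w=4) 4-5(w=2)}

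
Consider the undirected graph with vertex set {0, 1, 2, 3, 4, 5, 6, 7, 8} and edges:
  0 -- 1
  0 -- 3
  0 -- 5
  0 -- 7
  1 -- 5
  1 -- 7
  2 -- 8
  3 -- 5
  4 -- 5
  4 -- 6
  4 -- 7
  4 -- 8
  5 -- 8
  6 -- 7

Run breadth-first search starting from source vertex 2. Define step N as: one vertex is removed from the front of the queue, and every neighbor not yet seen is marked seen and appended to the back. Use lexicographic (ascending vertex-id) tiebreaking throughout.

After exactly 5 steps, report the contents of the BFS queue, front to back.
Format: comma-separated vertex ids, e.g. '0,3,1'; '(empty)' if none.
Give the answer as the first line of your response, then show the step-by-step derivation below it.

7,0,1,3

step 1: dequeue 2; queue=[8]; order=2
step 2: dequeue 8; queue=[4,5]; order=2,8
step 3: dequeue 4; queue=[5,6,7]; order=2,8,4
step 4: dequeue 5; queue=[6,7,0,1,3]; order=2,8,4,5
step 5: dequeue 6; queue=[7,0,1,3]; order=2,8,4,5,6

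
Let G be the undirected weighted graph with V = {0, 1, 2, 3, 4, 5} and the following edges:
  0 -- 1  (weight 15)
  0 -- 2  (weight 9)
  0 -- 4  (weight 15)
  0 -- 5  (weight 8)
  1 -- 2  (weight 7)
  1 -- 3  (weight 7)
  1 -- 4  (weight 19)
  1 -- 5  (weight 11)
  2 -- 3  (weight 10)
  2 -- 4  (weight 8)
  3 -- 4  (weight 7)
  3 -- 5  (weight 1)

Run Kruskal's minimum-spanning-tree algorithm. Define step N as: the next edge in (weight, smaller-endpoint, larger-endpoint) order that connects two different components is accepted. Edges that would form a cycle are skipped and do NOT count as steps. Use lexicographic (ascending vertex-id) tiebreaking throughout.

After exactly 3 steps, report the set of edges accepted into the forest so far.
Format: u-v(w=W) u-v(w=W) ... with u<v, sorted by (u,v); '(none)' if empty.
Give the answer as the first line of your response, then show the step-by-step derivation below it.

1-2(w=7) 1-3(w=7) 3-5(w=1)

step 1: add edge 3-5 (w=1); MST = {3-5(w=1)}
step 2: add edge 1-2 (w=7); MST = {1-2(w=7) 3-5(w=1)}
step 3: add edge 1-3 (w=7); MST = {1-2(w=7) 1-3(w=7) 3-5(w=1)}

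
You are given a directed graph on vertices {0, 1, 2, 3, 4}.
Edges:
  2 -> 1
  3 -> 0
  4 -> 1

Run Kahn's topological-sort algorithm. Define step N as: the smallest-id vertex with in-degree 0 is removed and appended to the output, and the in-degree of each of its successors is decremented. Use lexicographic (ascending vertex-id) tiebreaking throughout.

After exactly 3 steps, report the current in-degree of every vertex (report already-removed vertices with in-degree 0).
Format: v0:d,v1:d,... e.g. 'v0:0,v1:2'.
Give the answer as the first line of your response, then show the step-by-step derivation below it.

v0:0,v1:1,v2:0,v3:0,v4:0

step 1: output 2; order=[2]; indeg=(1,1,0,0,0)
step 2: output 3; order=[2,3]; indeg=(0,1,0,0,0)
step 3: output 0; order=[2,3,0]; indeg=(0,1,0,0,0)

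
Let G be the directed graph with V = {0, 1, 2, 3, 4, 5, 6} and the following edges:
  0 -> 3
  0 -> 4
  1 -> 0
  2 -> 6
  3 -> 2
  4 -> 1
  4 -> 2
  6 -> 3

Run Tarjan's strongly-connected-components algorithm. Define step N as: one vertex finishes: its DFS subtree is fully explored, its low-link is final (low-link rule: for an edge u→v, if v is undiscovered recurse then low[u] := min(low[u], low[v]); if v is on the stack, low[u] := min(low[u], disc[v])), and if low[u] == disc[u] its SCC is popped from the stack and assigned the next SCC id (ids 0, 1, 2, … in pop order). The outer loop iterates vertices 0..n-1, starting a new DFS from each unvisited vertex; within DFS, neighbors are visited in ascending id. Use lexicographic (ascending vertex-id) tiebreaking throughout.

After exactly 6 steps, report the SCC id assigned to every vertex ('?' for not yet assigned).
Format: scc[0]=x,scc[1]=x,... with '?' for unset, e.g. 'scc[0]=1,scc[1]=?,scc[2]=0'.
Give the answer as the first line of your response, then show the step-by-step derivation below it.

scc[0]=1,scc[1]=1,scc[2]=0,scc[3]=0,scc[4]=1,scc[5]=?,scc[6]=0

step 1: low=(low[0]=0,low[1]=?,low[2]=2,low[3]=1,low[4]=?,low[5]=?,low[6]=1); scc=(scc[0]=?,scc[1]=?,scc[2]=?,scc[3]=?,scc[4]=?,scc[5]=?,scc[6]=?)
step 2: low=(low[0]=0,low[1]=?,low[2]=1,low[3]=1,low[4]=?,low[5]=?,low[6]=1); scc=(scc[0]=?,scc[1]=?,scc[2]=?,scc[3]=?,scc[4]=?,scc[5]=?,scc[6]=?)
step 3: low=(low[0]=0,low[1]=?,low[2]=1,low[3]=1,low[4]=?,low[5]=?,low[6]=1); scc=(scc[0]=?,scc[1]=?,scc[2]=0,scc[3]=0,scc[4]=?,scc[5]=?,scc[6]=0)
step 4: low=(low[0]=0,low[1]=0,low[2]=1,low[3]=1,low[4]=4,low[5]=?,low[6]=1); scc=(scc[0]=?,scc[1]=?,scc[2]=0,scc[3]=0,scc[4]=?,scc[5]=?,scc[6]=0)
step 5: low=(low[0]=0,low[1]=0,low[2]=1,low[3]=1,low[4]=0,low[5]=?,low[6]=1); scc=(scc[0]=?,scc[1]=?,scc[2]=0,scc[3]=0,scc[4]=?,scc[5]=?,scc[6]=0)
step 6: low=(low[0]=0,low[1]=0,low[2]=1,low[3]=1,low[4]=0,low[5]=?,low[6]=1); scc=(scc[0]=1,scc[1]=1,scc[2]=0,scc[3]=0,scc[4]=1,scc[5]=?,scc[6]=0)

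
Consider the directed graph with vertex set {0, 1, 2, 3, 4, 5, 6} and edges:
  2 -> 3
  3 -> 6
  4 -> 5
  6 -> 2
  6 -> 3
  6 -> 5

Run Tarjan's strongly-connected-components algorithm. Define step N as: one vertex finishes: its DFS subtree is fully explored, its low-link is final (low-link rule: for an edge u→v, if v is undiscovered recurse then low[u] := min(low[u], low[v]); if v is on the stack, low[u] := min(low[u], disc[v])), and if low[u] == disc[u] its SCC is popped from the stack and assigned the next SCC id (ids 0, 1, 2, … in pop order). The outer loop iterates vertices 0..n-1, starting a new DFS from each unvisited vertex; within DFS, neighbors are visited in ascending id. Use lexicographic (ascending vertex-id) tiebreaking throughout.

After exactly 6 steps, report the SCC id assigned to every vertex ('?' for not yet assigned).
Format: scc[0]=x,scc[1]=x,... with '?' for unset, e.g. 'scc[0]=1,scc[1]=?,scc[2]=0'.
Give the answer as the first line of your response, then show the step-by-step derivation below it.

scc[0]=0,scc[1]=1,scc[2]=3,scc[3]=3,scc[4]=?,scc[5]=2,scc[6]=3

step 1: low=(low[0]=0,low[1]=?,low[2]=?,low[3]=?,low[4]=?,low[5]=?,low[6]=?); scc=(scc[0]=0,scc[1]=?,scc[2]=?,scc[3]=?,scc[4]=?,scc[5]=?,scc[6]=?)
step 2: low=(low[0]=0,low[1]=1,low[2]=?,low[3]=?,low[4]=?,low[5]=?,low[6]=?); scc=(scc[0]=0,scc[1]=1,scc[2]=?,scc[3]=?,scc[4]=?,scc[5]=?,scc[6]=?)
step 3: low=(low[0]=0,low[1]=1,low[2]=2,low[3]=3,low[4]=?,low[5]=5,low[6]=2); scc=(scc[0]=0,scc[1]=1,scc[2]=?,scc[3]=?,scc[4]=?,scc[5]=2,scc[6]=?)
step 4: low=(low[0]=0,low[1]=1,low[2]=2,low[3]=3,low[4]=?,low[5]=5,low[6]=2); scc=(scc[0]=0,scc[1]=1,scc[2]=?,scc[3]=?,scc[4]=?,scc[5]=2,scc[6]=?)
step 5: low=(low[0]=0,low[1]=1,low[2]=2,low[3]=2,low[4]=?,low[5]=5,low[6]=2); scc=(scc[0]=0,scc[1]=1,scc[2]=?,scc[3]=?,scc[4]=?,scc[5]=2,scc[6]=?)
step 6: low=(low[0]=0,low[1]=1,low[2]=2,low[3]=2,low[4]=?,low[5]=5,low[6]=2); scc=(scc[0]=0,scc[1]=1,scc[2]=3,scc[3]=3,scc[4]=?,scc[5]=2,scc[6]=3)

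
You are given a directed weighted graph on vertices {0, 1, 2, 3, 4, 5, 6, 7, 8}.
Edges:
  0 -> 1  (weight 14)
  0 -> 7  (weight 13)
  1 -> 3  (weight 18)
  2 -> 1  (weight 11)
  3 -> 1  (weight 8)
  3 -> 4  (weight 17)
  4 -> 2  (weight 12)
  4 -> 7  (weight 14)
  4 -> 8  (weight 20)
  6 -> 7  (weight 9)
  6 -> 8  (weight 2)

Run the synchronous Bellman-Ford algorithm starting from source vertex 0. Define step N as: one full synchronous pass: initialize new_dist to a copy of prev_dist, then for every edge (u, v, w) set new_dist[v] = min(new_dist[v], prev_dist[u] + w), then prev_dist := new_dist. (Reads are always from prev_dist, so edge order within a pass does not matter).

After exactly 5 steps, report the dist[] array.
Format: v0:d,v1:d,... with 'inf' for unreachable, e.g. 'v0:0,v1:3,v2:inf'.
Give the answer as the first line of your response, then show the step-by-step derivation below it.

v0:0,v1:14,v2:61,v3:32,v4:49,v5:inf,v6:inf,v7:13,v8:69

step 1: dist = v0:0,v1:14,v2:inf,v3:inf,v4:inf,v5:inf,v6:inf,v7:13,v8:inf
step 2: dist = v0:0,v1:14,v2:inf,v3:32,v4:inf,v5:inf,v6:inf,v7:13,v8:inf
step 3: dist = v0:0,v1:14,v2:inf,v3:32,v4:49,v5:inf,v6:inf,v7:13,v8:inf
step 4: dist = v0:0,v1:14,v2:61,v3:32,v4:49,v5:inf,v6:inf,v7:13,v8:69
step 5: dist = v0:0,v1:14,v2:61,v3:32,v4:49,v5:inf,v6:inf,v7:13,v8:69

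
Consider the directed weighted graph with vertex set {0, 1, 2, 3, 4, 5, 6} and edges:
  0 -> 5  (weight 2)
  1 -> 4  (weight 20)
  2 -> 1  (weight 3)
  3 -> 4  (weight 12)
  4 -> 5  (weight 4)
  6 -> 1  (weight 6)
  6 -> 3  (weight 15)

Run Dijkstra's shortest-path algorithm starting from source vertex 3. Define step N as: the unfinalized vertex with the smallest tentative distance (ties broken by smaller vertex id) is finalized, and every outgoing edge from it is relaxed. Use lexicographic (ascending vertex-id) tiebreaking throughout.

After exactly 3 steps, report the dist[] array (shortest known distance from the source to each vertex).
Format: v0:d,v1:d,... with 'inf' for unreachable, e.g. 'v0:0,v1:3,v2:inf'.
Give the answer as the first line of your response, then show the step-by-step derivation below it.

v0:inf,v1:inf,v2:inf,v3:0,v4:12,v5:16,v6:inf

step 1: dist = v0:inf,v1:inf,v2:inf,v3:0,v4:12,v5:inf,v6:inf
step 2: dist = v0:inf,v1:inf,v2:inf,v3:0,v4:12,v5:16,v6:inf
step 3: dist = v0:inf,v1:inf,v2:inf,v3:0,v4:12,v5:16,v6:inf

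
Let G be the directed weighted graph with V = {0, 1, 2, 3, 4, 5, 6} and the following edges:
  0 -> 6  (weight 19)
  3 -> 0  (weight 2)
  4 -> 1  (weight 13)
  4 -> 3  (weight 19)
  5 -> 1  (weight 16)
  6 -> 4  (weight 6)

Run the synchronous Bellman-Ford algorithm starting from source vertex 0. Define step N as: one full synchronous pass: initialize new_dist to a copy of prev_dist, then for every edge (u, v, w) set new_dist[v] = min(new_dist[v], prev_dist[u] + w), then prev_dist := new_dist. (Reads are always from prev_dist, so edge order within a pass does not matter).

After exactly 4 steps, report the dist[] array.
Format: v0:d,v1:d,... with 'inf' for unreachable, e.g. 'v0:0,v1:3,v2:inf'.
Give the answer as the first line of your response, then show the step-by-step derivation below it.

v0:0,v1:38,v2:inf,v3:44,v4:25,v5:inf,v6:19

step 1: dist = v0:0,v1:inf,v2:inf,v3:inf,v4:inf,v5:inf,v6:19
step 2: dist = v0:0,v1:inf,v2:inf,v3:inf,v4:25,v5:inf,v6:19
step 3: dist = v0:0,v1:38,v2:inf,v3:44,v4:25,v5:inf,v6:19
step 4: dist = v0:0,v1:38,v2:inf,v3:44,v4:25,v5:inf,v6:19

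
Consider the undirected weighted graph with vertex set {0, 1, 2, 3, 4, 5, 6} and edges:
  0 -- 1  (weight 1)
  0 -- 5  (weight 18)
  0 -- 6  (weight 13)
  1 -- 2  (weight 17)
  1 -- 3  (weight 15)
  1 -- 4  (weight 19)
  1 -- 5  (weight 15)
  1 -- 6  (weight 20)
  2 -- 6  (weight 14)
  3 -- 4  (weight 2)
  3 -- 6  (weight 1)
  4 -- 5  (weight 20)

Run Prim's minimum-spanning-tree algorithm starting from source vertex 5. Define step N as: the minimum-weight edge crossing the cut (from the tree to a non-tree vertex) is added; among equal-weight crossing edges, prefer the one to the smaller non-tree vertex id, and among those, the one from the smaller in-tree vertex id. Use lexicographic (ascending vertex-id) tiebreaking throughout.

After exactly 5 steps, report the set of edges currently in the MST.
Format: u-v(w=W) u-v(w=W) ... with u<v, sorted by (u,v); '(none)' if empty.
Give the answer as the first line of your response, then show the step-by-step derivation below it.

0-1(w=1) 0-6(w=13) 1-5(w=15) 3-4(w=2) 3-6(w=1)

step 1: add edge 1-5 (w=15); MST = {1-5(w=15)}
step 2: add edge 0-1 (w=1); MST = {0-1(w=1) 1-5(w=15)}
step 3: add edge 0-6 (w=13); MST = {0-1(w=1) 0-6(w=13) 1-5(w=15)}
step 4: add edge 3-6 (w=1); MST = {0-1(w=1) 0-6(w=13) 1-5(w=15) 3-6(w=1)}
step 5: add edge 3-4 (w=2); MST = {0-1(w=1) 0-6(w=13) 1-5(w=15) 3-4(w=2) 3-6(w=1)}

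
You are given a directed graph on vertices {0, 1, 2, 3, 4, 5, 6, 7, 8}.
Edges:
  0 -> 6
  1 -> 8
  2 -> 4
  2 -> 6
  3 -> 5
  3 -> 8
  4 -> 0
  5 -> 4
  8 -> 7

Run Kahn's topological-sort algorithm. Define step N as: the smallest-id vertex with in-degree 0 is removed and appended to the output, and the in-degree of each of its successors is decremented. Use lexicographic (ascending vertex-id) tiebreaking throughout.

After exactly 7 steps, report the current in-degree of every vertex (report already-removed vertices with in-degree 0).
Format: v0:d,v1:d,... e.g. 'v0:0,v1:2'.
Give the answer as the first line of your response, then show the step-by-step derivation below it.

v0:0,v1:0,v2:0,v3:0,v4:0,v5:0,v6:0,v7:1,v8:0

step 1: output 1; order=[1]; indeg=(1,0,0,0,2,1,2,1,1)
step 2: output 2; order=[1,2]; indeg=(1,0,0,0,1,1,1,1,1)
step 3: output 3; order=[1,2,3]; indeg=(1,0,0,0,1,0,1,1,0)
step 4: output 5; order=[1,2,3,5]; indeg=(1,0,0,0,0,0,1,1,0)
step 5: output 4; order=[1,2,3,5,4]; indeg=(0,0,0,0,0,0,1,1,0)
step 6: output 0; order=[1,2,3,5,4,0]; indeg=(0,0,0,0,0,0,0,1,0)
step 7: output 6; order=[1,2,3,5,4,0,6]; indeg=(0,0,0,0,0,0,0,1,0)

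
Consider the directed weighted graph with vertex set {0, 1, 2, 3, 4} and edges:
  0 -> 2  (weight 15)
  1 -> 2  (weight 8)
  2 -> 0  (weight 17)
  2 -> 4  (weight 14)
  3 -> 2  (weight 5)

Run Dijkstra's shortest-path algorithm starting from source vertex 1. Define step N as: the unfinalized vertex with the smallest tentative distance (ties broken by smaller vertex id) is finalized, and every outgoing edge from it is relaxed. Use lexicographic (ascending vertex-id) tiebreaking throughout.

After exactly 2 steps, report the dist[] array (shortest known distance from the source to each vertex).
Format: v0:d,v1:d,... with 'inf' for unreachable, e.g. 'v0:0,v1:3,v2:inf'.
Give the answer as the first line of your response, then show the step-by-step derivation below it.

v0:25,v1:0,v2:8,v3:inf,v4:22

step 1: dist = v0:inf,v1:0,v2:8,v3:inf,v4:inf
step 2: dist = v0:25,v1:0,v2:8,v3:inf,v4:22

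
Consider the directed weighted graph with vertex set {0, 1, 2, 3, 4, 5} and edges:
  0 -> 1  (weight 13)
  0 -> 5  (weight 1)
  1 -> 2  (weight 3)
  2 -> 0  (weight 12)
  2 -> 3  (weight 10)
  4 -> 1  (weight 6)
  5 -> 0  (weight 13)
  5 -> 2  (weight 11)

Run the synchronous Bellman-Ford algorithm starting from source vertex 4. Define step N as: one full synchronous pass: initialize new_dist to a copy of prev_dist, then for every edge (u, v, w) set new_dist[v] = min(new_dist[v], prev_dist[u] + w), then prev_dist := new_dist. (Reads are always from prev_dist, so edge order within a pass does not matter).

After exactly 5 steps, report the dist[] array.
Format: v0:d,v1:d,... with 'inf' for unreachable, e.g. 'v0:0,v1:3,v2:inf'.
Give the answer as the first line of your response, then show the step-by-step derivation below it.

v0:21,v1:6,v2:9,v3:19,v4:0,v5:22

step 1: dist = v0:inf,v1:6,v2:inf,v3:inf,v4:0,v5:inf
step 2: dist = v0:inf,v1:6,v2:9,v3:inf,v4:0,v5:inf
step 3: dist = v0:21,v1:6,v2:9,v3:19,v4:0,v5:inf
step 4: dist = v0:21,v1:6,v2:9,v3:19,v4:0,v5:22
step 5: dist = v0:21,v1:6,v2:9,v3:19,v4:0,v5:22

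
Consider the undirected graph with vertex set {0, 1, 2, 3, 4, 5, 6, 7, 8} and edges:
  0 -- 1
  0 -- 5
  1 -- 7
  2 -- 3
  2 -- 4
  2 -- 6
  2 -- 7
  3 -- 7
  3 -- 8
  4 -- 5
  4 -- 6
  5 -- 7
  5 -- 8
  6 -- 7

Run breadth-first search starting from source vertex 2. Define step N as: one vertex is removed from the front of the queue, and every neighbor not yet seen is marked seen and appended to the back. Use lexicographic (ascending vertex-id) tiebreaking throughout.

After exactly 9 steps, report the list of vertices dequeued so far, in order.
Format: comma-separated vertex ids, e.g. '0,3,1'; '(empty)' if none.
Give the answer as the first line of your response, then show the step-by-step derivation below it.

2,3,4,6,7,8,5,1,0

step 1: dequeue 2; queue=[3,4,6,7]; order=2
step 2: dequeue 3; queue=[4,6,7,8]; order=2,3
step 3: dequeue 4; queue=[6,7,8,5]; order=2,3,4
step 4: dequeue 6; queue=[7,8,5]; order=2,3,4,6
step 5: dequeue 7; queue=[8,5,1]; order=2,3,4,6,7
step 6: dequeue 8; queue=[5,1]; order=2,3,4,6,7,8
step 7: dequeue 5; queue=[1,0]; order=2,3,4,6,7,8,5
step 8: dequeue 1; queue=[0]; order=2,3,4,6,7,8,5,1
step 9: dequeue 0; queue=[(empty)]; order=2,3,4,6,7,8,5,1,0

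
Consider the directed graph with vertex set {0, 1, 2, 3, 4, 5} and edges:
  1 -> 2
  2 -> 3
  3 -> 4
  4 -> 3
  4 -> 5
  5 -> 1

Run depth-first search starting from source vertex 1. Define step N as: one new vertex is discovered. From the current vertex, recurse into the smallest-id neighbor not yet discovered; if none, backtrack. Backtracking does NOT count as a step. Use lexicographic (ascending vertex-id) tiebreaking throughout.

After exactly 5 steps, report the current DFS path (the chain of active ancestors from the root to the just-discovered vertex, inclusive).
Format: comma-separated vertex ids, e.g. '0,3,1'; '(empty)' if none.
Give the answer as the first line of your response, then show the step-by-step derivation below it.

1,2,3,4,5

step 1: discover 1; path=1; order=1
step 2: discover 2; path=1>2; order=1,2
step 3: discover 3; path=1>2>3; order=1,2,3
step 4: discover 4; path=1>2>3>4; order=1,2,3,4
step 5: discover 5; path=1>2>3>4>5; order=1,2,3,4,5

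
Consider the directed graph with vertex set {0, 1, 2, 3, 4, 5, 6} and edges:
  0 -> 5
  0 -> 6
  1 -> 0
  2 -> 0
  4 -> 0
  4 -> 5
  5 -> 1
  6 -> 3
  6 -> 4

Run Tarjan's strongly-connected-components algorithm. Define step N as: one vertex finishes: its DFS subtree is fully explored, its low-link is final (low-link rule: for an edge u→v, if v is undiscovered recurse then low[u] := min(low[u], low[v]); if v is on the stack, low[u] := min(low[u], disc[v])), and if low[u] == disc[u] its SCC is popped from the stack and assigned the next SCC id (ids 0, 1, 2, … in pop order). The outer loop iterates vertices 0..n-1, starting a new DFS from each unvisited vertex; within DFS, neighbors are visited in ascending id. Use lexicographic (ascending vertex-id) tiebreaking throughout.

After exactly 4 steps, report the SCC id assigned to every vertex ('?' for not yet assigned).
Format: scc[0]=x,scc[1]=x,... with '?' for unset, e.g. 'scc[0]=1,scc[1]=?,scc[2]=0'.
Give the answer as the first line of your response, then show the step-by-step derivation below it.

scc[0]=?,scc[1]=?,scc[2]=?,scc[3]=0,scc[4]=?,scc[5]=?,scc[6]=?

step 1: low=(low[0]=0,low[1]=0,low[2]=?,low[3]=?,low[4]=?,low[5]=1,low[6]=?); scc=(scc[0]=?,scc[1]=?,scc[2]=?,scc[3]=?,scc[4]=?,scc[5]=?,scc[6]=?)
step 2: low=(low[0]=0,low[1]=0,low[2]=?,low[3]=?,low[4]=?,low[5]=0,low[6]=?); scc=(scc[0]=?,scc[1]=?,scc[2]=?,scc[3]=?,scc[4]=?,scc[5]=?,scc[6]=?)
step 3: low=(low[0]=0,low[1]=0,low[2]=?,low[3]=4,low[4]=?,low[5]=0,low[6]=3); scc=(scc[0]=?,scc[1]=?,scc[2]=?,scc[3]=0,scc[4]=?,scc[5]=?,scc[6]=?)
step 4: low=(low[0]=0,low[1]=0,low[2]=?,low[3]=4,low[4]=0,low[5]=0,low[6]=3); scc=(scc[0]=?,scc[1]=?,scc[2]=?,scc[3]=0,scc[4]=?,scc[5]=?,scc[6]=?)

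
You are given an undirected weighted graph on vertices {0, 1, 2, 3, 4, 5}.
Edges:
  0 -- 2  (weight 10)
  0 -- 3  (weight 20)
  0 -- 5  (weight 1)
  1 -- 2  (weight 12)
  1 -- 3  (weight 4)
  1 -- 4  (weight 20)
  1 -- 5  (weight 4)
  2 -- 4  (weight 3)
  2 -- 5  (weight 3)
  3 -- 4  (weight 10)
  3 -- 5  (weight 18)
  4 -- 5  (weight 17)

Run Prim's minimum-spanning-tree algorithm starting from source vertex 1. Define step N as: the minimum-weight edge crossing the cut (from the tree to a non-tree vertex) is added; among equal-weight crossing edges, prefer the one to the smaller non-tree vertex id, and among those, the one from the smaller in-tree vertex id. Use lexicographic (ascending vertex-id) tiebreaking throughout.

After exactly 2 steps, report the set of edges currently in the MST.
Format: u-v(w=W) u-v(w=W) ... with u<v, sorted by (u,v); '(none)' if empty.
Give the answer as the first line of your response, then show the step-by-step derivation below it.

1-3(w=4) 1-5(w=4)

step 1: add edge 1-3 (w=4); MST = {1-3(w=4)}
step 2: add edge 1-5 (w=4); MST = {1-3(w=4) 1-5(w=4)}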